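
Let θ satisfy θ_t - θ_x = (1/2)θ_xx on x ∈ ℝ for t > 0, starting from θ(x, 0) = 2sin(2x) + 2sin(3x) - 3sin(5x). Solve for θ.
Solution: Moving frame: η = x + t, σ = t, θ = u(η,σ), so θ_t = u_σ + u_η and θ_xx = u_ηη.
Hence θ_t - θ_x = u_σ and the PDE becomes the heat equation u_σ = (1/2)u_ηη on η ∈ ℝ.
Initial data: u(η,0) = θ(η,0) = 2sin(2η) + 2sin(3η) - 3sin(5η). Each mode sin(nη) decays as exp(-n²σ/2) on ℝ, so u(η,σ) = Σ c_n exp(-n²σ/2) sin(nη) with c_2=2, c_3=2, c_5=-3: u(η,σ) = 2exp(-2σ)sin(2η) + 2exp(-9σ/2)sin(3η) - 3exp(-25σ/2)sin(5η).
Substituting back: θ(x,t) = u(x + t, t).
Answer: θ(x, t) = 2exp(-2t)sin(2t + 2x) + 2exp(-9t/2)sin(3t + 3x) - 3exp(-25t/2)sin(5t + 5x)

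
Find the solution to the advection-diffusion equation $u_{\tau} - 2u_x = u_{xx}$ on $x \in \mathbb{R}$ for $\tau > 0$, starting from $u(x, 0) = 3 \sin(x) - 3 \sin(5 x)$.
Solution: Change to a moving frame: let $\eta = x + 2\tau$, $\sigma = \tau$ and write $u(x,\tau) = w(\eta,\sigma)$.
By the chain rule $u_{\tau} = w_{\sigma} + 2w_{\eta}$, $u_x = w_{\eta}$, $u_{xx} = w_{\eta\eta}$.
Then $u_{\tau} - 2u_x = w_{\sigma}$: the advection term cancels and the PDE becomes the heat equation $w_{\sigma} = w_{\eta\eta}$ on $\eta \in \mathbb{R}$.
Initial data: $w(\eta,0) = u(\eta,0) = 3 \sin(\eta) - 3 \sin(5 \eta)$.
On $\eta \in \mathbb{R}$ each mode satisfies $(\sin(n\eta))'' = -n^2 \sin(n\eta)$, so $e^{-n^2\sigma} \sin(n\eta)$ solves the heat equation; by superposition $w(\eta,\sigma) = \sum c_n e^{-n^2\sigma} \sin(n\eta)$.
Reading off the coefficients: $c_1=3, c_5=-3$, so $w(\eta,\sigma) = 3 e^{-\sigma} \sin(\eta) - 3 e^{-25 \sigma} \sin(5 \eta)$.
Substituting back $\eta = x + 2\tau$, $\sigma = \tau$: $u(x,\tau) = w(x + 2\tau, \tau)$.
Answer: $u(x, \tau) = 3 e^{-\tau} \sin(2 \tau + x) - 3 e^{-25 \tau} \sin(10 \tau + 5 x)$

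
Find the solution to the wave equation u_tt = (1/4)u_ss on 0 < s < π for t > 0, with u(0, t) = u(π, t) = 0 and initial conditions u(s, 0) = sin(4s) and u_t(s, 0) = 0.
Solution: Using separation of variables u = X(s)T(t):
Eigenfunctions: sin(ns), n = 1, 2, 3, ...
General solution: u(s, t) = Σ [A_n cos(n t/2) + B_n sin(n t/2)] sin(ns)
From u(s,0) = sin(4s): A_4=1. From u_t(s,0) = 0: all B_n = 0.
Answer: u(s, t) = sin(4s)cos(2t)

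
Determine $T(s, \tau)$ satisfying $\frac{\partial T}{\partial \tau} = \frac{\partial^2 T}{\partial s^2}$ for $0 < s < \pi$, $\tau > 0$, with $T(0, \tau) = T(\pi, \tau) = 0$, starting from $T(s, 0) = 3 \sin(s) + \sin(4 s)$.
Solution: Using separation of variables $T = X(s)G(\tau)$:
Eigenfunctions: $\sin(ns)$, $n = 1, 2, 3, \ldots$
General solution: $T(s, \tau) = \sum c_n \sin(ns) e^{-n^2 \tau}$
Matching $T(s,0) = 3 \sin(s) + \sin(4 s)$ term by term: $c_1=3, c_4=1$.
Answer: $T(s, \tau) = 3 e^{-\tau} \sin(s) + e^{-16 \tau} \sin(4 s)$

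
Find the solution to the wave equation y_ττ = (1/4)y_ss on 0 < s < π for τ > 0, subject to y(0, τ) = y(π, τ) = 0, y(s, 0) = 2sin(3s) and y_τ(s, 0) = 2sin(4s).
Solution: Separating variables: y = Σ [A_n cos(ω_n τ) + B_n sin(ω_n τ)] sin(ns), ω_n = n/2. From ICs (B_n = velocity coefficient / ω_n): A_3=2, B_4=1.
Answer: y(s, τ) = 2sin(3s)cos(3τ/2) + sin(4s)sin(2τ)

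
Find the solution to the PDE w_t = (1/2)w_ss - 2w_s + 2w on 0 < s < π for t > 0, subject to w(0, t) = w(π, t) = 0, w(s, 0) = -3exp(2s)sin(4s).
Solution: Substitute w = exp(2s)u.
Then w_s = exp(2s)(u_s + 2u), w_ss = exp(2s)(u_ss + 4u_s + 4u), w_t = exp(2s)u_t; substituting and dividing by exp(2s), the lower-order terms cancel: u_t = (1/2)u_ss (standard heat equation).
Data for u: u(s,0) = exp(-2s)w(s,0) = -3sin(4s). The boundary conditions carry over: u(0,t) = u(π,t) = 0.
Separating variables: u = Σ c_n exp(-n²t/2) sin(ns). From u(s,0) = -3sin(4s): c_4=-3.
So u(s,t) = -3exp(-8t)sin(4s), and w(s,t) = exp(2s)u(s,t).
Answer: w(s, t) = -3exp(2s)exp(-8t)sin(4s)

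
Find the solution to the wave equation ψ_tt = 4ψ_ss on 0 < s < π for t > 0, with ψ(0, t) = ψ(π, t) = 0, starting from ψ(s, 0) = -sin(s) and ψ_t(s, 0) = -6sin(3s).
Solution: Separating variables: ψ = Σ [A_n cos(ω_n t) + B_n sin(ω_n t)] sin(ns), ω_n = 2n. From ICs (B_n = velocity coefficient / ω_n): A_1=-1, B_3=-1.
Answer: ψ(s, t) = -sin(s)cos(2t) - sin(3s)sin(6t)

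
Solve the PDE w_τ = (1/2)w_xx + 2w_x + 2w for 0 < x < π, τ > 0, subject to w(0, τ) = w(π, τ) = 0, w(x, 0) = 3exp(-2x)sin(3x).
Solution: Substitute w = exp(-2x)u.
Then w_x = exp(-2x)(u_x - 2u), w_xx = exp(-2x)(u_xx - 4u_x + 4u), w_τ = exp(-2x)u_τ; substituting and dividing by exp(-2x), the lower-order terms cancel: u_τ = (1/2)u_xx (standard heat equation).
Data for u: u(x,0) = exp(2x)w(x,0) = 3sin(3x). The boundary conditions carry over: u(0,τ) = u(π,τ) = 0.
Separating variables: u = Σ c_n exp(-n²τ/2) sin(nx). From u(x,0) = 3sin(3x): c_3=3.
So u(x,τ) = 3exp(-9τ/2)sin(3x), and w(x,τ) = exp(-2x)u(x,τ).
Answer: w(x, τ) = 3exp(-2x)exp(-9τ/2)sin(3x)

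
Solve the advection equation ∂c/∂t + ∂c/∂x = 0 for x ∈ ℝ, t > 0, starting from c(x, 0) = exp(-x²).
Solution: By method of characteristics (waves move right with speed 1):
Along characteristics x - t = const, c is constant, so c(x,t) = f(x - t) with f = c(·, 0).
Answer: c(x, t) = exp(-(-t + x)²)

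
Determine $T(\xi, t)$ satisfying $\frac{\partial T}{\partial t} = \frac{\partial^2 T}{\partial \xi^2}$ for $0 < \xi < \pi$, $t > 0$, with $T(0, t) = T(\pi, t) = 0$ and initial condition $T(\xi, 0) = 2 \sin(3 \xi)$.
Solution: Using separation of variables $T = X(\xi)G(t)$:
Eigenfunctions: $\sin(n\xi)$, $n = 1, 2, 3, \ldots$
General solution: $T(\xi, t) = \sum c_n \sin(n\xi) e^{-n^2 t}$
Matching $T(\xi,0) = 2 \sin(3 \xi)$ term by term: $c_3=2$.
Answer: $T(\xi, t) = 2 e^{-9 t} \sin(3 \xi)$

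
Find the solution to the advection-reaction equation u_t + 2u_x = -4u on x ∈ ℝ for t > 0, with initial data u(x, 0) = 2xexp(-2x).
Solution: Substitute u = exp(-2x)w, i.e. w = exp(2x)u.
By the product rule, u_x = exp(-2x)(w_x - 2w), u_t = exp(-2x)w_t.
Substituting into the PDE and dividing by exp(-2x): w_t + 2(w_x - 2w) = -4w.
The lower-order terms cancel, leaving the standard advection equation w_t + 2w_x = 0.
Initial data for w: w(x,0) = exp(2x)u(x,0) = 2x.
Solve for w:
  By method of characteristics (waves move right with speed 2):
  Along characteristics x - 2t = const, w is constant, so w(x,t) = f(x - 2t) with f = w(·, 0).
Hence w(x,t) = -4t + 2x.
Transform back: u(x,t) = exp(-2x)w(x,t).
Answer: u(x, t) = -4texp(-2x) + 2xexp(-2x)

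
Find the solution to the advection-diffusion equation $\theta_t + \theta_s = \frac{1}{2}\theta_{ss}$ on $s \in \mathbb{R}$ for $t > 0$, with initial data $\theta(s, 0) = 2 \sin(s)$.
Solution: Moving frame: $\eta = s - t$, $\sigma = t$, $\theta = u(\eta,\sigma)$, so $\theta_t = u_{\sigma} - u_{\eta}$ and $\theta_{ss} = u_{\eta\eta}$.
Hence $\theta_t + \theta_s = u_{\sigma}$ and the PDE becomes the heat equation $u_{\sigma} = \frac{1}{2}u_{\eta\eta}$ on $\eta \in \mathbb{R}$.
Initial data: $u(\eta,0) = \theta(\eta,0) = 2 \sin(\eta)$. Each mode $\sin(n\eta)$ decays as $e^{-n^2\sigma/2}$ on $\mathbb{R}$, so $u(\eta,\sigma) = \sum c_n e^{-n^2\sigma/2} \sin(n\eta)$ with $c_1=2$: $u(\eta,\sigma) = 2 e^{-\sigma/2} \sin(\eta)$.
Substituting back: $\theta(s,t) = u(s - t, t)$.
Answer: $\theta(s, t) = 2 e^{-t/2} \sin(s - t)$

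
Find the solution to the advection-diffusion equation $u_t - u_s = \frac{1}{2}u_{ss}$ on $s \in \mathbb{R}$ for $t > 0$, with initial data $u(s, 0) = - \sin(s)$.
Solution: Change to a moving frame: let $\eta = s + t$, $\sigma = t$ and write $u(s,t) = w(\eta,\sigma)$.
By the chain rule $u_t = w_{\sigma} + w_{\eta}$, $u_s = w_{\eta}$, $u_{ss} = w_{\eta\eta}$.
Then $u_t - u_s = w_{\sigma}$: the advection term cancels and the PDE becomes the heat equation $w_{\sigma} = \frac{1}{2}w_{\eta\eta}$ on $\eta \in \mathbb{R}$.
Initial data: $w(\eta,0) = u(\eta,0) = - \sin(\eta)$.
On $\eta \in \mathbb{R}$ each mode satisfies $(\sin(n\eta))'' = -n^2 \sin(n\eta)$, so $e^{-n^2\sigma/2} \sin(n\eta)$ solves the heat equation; by superposition $w(\eta,\sigma) = \sum c_n e^{-n^2\sigma/2} \sin(n\eta)$.
Reading off the coefficients: $c_1=-1$, so $w(\eta,\sigma) = - e^{-\sigma/2} \sin(\eta)$.
Substituting back $\eta = s + t$, $\sigma = t$: $u(s,t) = w(s + t, t)$.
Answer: $u(s, t) = - e^{-t/2} \sin(s + t)$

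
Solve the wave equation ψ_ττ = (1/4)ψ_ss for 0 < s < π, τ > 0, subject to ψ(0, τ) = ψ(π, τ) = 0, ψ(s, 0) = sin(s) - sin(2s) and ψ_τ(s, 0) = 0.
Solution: Using separation of variables ψ = X(s)T(τ):
Eigenfunctions: sin(ns), n = 1, 2, 3, ...
General solution: ψ(s, τ) = Σ [A_n cos(n τ/2) + B_n sin(n τ/2)] sin(ns)
From ψ(s,0) = sin(s) - sin(2s): A_1=1, A_2=-1. From ψ_τ(s,0) = 0: all B_n = 0.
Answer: ψ(s, τ) = sin(s)cos(τ/2) - sin(2s)cos(τ)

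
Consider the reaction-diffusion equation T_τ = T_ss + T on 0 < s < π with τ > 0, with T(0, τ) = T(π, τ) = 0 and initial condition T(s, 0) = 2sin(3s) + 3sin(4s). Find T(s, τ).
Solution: Substitute T = exp(τ)u.
Then T_τ = exp(τ)(u_τ + u), T_ss = exp(τ)u_ss; substituting and dividing by exp(τ), the lower-order terms cancel: u_τ = u_ss (standard heat equation).
Data for u: u(s,0) = T(s,0) = 2sin(3s) + 3sin(4s). The boundary conditions carry over: u(0,τ) = u(π,τ) = 0.
Separating variables: u = Σ c_n exp(-n²τ) sin(ns). From u(s,0) = 2sin(3s) + 3sin(4s): c_3=2, c_4=3.
So u(s,τ) = 2exp(-9τ)sin(3s) + 3exp(-16τ)sin(4s), and T(s,τ) = exp(τ)u(s,τ).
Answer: T(s, τ) = 2exp(-8τ)sin(3s) + 3exp(-15τ)sin(4s)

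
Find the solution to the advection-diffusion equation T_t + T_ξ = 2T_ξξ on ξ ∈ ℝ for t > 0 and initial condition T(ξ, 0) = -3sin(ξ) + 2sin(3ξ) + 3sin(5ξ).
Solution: Change to a moving frame: let η = ξ - t, σ = t and write T(ξ,t) = u(η,σ).
By the chain rule T_t = u_σ - u_η, T_ξ = u_η, T_ξξ = u_ηη.
Then T_t + T_ξ = u_σ: the advection term cancels and the PDE becomes the heat equation u_σ = 2u_ηη on η ∈ ℝ.
Initial data: u(η,0) = T(η,0) = -3sin(η) + 2sin(3η) + 3sin(5η).
On η ∈ ℝ each mode satisfies (sin(nη))″ = -n² sin(nη), so exp(-2n²σ) sin(nη) solves the heat equation; by superposition u(η,σ) = Σ c_n exp(-2n²σ) sin(nη).
Reading off the coefficients: c_1=-3, c_3=2, c_5=3, so u(η,σ) = -3exp(-2σ)sin(η) + 2exp(-18σ)sin(3η) + 3exp(-50σ)sin(5η).
Substituting back η = ξ - t, σ = t: T(ξ,t) = u(ξ - t, t).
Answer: T(ξ, t) = 3exp(-2t)sin(t - ξ) - 2exp(-18t)sin(3t - 3ξ) - 3exp(-50t)sin(5t - 5ξ)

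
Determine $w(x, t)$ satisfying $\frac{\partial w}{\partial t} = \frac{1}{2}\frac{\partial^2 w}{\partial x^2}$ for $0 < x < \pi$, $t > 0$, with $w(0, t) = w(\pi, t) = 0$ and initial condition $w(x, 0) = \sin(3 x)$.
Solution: Using separation of variables $w = X(x)T(t)$:
Eigenfunctions: $\sin(nx)$, $n = 1, 2, 3, \ldots$
General solution: $w(x, t) = \sum c_n \sin(nx) e^{-n^2 t/2}$
Matching $w(x,0) = \sin(3 x)$ term by term: $c_3=1$.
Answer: $w(x, t) = e^{-9 t/2} \sin(3 x)$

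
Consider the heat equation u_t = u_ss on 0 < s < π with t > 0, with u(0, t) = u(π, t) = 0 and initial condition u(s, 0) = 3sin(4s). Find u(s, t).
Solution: Separating variables: u = Σ c_n exp(-n²t) sin(ns). From u(s,0) = 3sin(4s): c_4=3.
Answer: u(s, t) = 3exp(-16t)sin(4s)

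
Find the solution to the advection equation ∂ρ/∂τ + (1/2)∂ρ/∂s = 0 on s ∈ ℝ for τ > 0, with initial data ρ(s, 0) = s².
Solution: By characteristics (ds/dτ = 1/2), ρ(s,τ) = f(s - (1/2)τ) with f = ρ(·, 0).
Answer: ρ(s, τ) = s² - sτ + (1/4)τ²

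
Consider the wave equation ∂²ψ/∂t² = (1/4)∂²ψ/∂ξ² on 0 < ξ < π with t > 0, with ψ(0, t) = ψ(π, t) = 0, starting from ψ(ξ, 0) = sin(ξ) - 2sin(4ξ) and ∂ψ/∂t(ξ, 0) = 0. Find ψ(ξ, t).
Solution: Using separation of variables ψ = X(ξ)T(t):
Eigenfunctions: sin(nξ), n = 1, 2, 3, ...
General solution: ψ(ξ, t) = Σ [A_n cos(n t/2) + B_n sin(n t/2)] sin(nξ)
From ψ(ξ,0) = sin(ξ) - 2sin(4ξ): A_1=1, A_4=-2. From ψ_t(ξ,0) = 0: all B_n = 0.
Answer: ψ(ξ, t) = sin(ξ)cos(t/2) - 2sin(4ξ)cos(2t)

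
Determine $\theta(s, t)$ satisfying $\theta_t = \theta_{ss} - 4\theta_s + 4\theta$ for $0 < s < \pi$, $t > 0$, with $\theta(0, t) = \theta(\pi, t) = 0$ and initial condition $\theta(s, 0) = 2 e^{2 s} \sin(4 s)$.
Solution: Substitute $\theta = e^{2s}u$.
Then $\theta_s = e^{2s}(u_s + 2u)$, $\theta_{ss} = e^{2s}(u_{ss} + 4u_s + 4u)$, $\theta_t = e^{2s}u_t$; substituting and dividing by $e^{2s}$, the lower-order terms cancel: $u_t = u_{ss}$ (standard heat equation).
Data for $u$: $u(s,0) = e^{-2s}\theta(s,0) = 2 \sin(4 s)$. The boundary conditions carry over: $u(0,t) = u(\pi,t) = 0$.
Separating variables: $u = \sum c_n e^{-n^2t} \sin(ns)$. From $u(s,0) = 2 \sin(4 s)$: $c_4=2$.
So $u(s,t) = 2 e^{-16 t} \sin(4 s)$, and $\theta(s,t) = e^{2s}u(s,t)$.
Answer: $\theta(s, t) = 2 e^{2 s} e^{-16 t} \sin(4 s)$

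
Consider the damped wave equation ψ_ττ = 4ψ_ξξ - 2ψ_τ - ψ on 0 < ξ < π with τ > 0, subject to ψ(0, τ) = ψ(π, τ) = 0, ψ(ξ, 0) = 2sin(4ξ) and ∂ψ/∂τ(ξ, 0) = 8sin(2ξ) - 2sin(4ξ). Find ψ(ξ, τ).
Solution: Substitute ψ = exp(-τ)u, i.e. u = exp(τ)ψ.
By the product rule, ψ_τ = exp(-τ)(u_τ - u), ψ_ττ = exp(-τ)(u_ττ - 2u_τ + u), ψ_ξξ = exp(-τ)u_ξξ.
Substituting into the PDE and dividing by exp(-τ): u_ττ - 2u_τ + u = 4u_ξξ - 2(u_τ - u) - u.
The lower-order terms cancel, leaving the standard wave equation u_ττ = 4u_ξξ.
Initial data for u: u(ξ,0) = ψ(ξ,0) = 2sin(4ξ); u_τ(ξ,0) = ψ_τ(ξ,0) + ψ(ξ,0) = 8sin(2ξ). The boundary conditions carry over: u(0,τ) = u(π,τ) = 0.
Solve for u:
  Using separation of variables u = X(ξ)T(τ):
  Eigenfunctions: sin(nξ), n = 1, 2, 3, ...
  General solution: u(ξ, τ) = Σ [A_n cos(2n τ) + B_n sin(2n τ)] sin(nξ)
  From u(ξ,0) = 2sin(4ξ): A_4=2. From u_τ(ξ,0) = 8sin(2ξ), using u_τ(ξ,0) = Σ ω_n B_n sin(nξ) with ω_n = 2n: B_2 = 8/4 = 2.
Hence u(ξ,τ) = 2sin(2ξ)sin(4τ) + 2sin(4ξ)cos(8τ).
Transform back: ψ(ξ,τ) = exp(-τ)u(ξ,τ).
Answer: ψ(ξ, τ) = 2exp(-τ)sin(2ξ)sin(4τ) + 2exp(-τ)sin(4ξ)cos(8τ)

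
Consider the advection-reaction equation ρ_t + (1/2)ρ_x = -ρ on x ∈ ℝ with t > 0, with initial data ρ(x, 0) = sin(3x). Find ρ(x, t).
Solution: Substitute ρ = exp(-t)u.
Then ρ_t = exp(-t)(u_t - u), ρ_x = exp(-t)u_x; substituting and dividing by exp(-t), the lower-order terms cancel: u_t + (1/2)u_x = 0 (standard advection equation).
Data for u: u(x,0) = ρ(x,0) = sin(3x).
By characteristics (dx/dt = 1/2), u(x,t) = f(x - (1/2)t) with f = u(·, 0).
So u(x,t) = -sin(3t/2 - 3x), and ρ(x,t) = exp(-t)u(x,t).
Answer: ρ(x, t) = -exp(-t)sin(3t/2 - 3x)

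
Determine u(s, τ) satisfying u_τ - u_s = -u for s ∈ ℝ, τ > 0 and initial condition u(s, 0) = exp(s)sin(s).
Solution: Substitute u = exp(s)w, i.e. w = exp(-s)u.
By the product rule, u_s = exp(s)(w_s + w), u_τ = exp(s)w_τ.
Substituting into the PDE and dividing by exp(s): w_τ - (w_s + w) = -w.
The lower-order terms cancel, leaving the standard advection equation w_τ - w_s = 0.
Initial data for w: w(s,0) = exp(-s)u(s,0) = sin(s).
Solve for w:
  By method of characteristics (waves move left with speed 1):
  Along characteristics s + τ = const, w is constant, so w(s,τ) = f(s + τ) with f = w(·, 0).
Hence w(s,τ) = sin(s + τ).
Transform back: u(s,τ) = exp(s)w(s,τ).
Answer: u(s, τ) = exp(s)sin(s + τ)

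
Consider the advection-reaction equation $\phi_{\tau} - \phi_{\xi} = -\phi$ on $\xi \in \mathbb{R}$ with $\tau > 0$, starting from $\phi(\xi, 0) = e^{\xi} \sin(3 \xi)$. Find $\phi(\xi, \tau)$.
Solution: Substitute $\phi = e^{\xi}u$, i.e. $u = e^{-\xi}\phi$.
By the product rule, $\phi_{\xi} = e^{\xi}(u_{\xi} + u)$, $\phi_{\tau} = e^{\xi}u_{\tau}$.
Substituting into the PDE and dividing by $e^{\xi}$: $u_{\tau} - (u_{\xi} + u) = -u$.
The lower-order terms cancel, leaving the standard advection equation $u_{\tau} - u_{\xi} = 0$.
Initial data for $u$: $u(\xi,0) = e^{-\xi}\phi(\xi,0) = \sin(3 \xi)$.
Solve for $u$:
  By method of characteristics (waves move left with speed 1):
  Along characteristics $\xi + \tau =$ const, $u$ is constant, so $u(\xi,\tau) = f(\xi + \tau)$ with $f = u( \cdot , 0)$.
Hence $u(\xi,\tau) = \sin(3 \xi + 3 \tau)$.
Transform back: $\phi(\xi,\tau) = e^{\xi}u(\xi,\tau)$.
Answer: $\phi(\xi, \tau) = e^{\xi} \sin(3 \tau + 3 \xi)$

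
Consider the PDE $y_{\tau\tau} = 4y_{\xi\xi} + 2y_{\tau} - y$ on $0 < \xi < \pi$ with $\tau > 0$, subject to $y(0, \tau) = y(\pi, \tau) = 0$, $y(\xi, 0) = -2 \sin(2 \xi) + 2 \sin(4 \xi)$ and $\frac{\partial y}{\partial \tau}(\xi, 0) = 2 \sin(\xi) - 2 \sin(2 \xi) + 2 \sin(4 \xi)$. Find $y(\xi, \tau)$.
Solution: Substitute $y = e^{\tau}u$, i.e. $u = e^{-\tau}y$.
By the product rule, $y_{\tau} = e^{\tau}(u_{\tau} + u)$, $y_{\tau\tau} = e^{\tau}(u_{\tau\tau} + 2u_{\tau} + u)$, $y_{\xi\xi} = e^{\tau}u_{\xi\xi}$.
Substituting into the PDE and dividing by $e^{\tau}$: $u_{\tau\tau} + 2u_{\tau} + u = 4u_{\xi\xi} + 2(u_{\tau} + u) - u$.
The lower-order terms cancel, leaving the standard wave equation $u_{\tau\tau} = 4u_{\xi\xi}$.
Initial data for $u$: $u(\xi,0) = y(\xi,0) = -2 \sin(2 \xi) + 2 \sin(4 \xi)$; $u_{\tau}(\xi,0) = y_{\tau}(\xi,0) - y(\xi,0) = 2 \sin(\xi)$. The boundary conditions carry over: $u(0,\tau) = u(\pi,\tau) = 0$.
Solve for $u$:
  Using separation of variables $u = X(\xi)T(\tau)$:
  Eigenfunctions: $\sin(n\xi)$, $n = 1, 2, 3, \ldots$
  General solution: $u(\xi, \tau) = \sum [A_n \cos(2n \tau) + B_n \sin(2n \tau)] \sin(n\xi)$
  From $u(\xi,0) = -2 \sin(2 \xi) + 2 \sin(4 \xi)$: $A_2=-2, A_4=2$. From $u_{\tau}(\xi,0) = 2 \sin(\xi)$, using $u_{\tau}(\xi,0) = \sum \omega_n B_n \sin(n\xi)$ with $\omega_n = 2n$: $B_1 = 2/2 = 1$.
Hence $u(\xi,\tau) = \sin(\xi) \sin(2 \tau) - 2 \sin(2 \xi) \cos(4 \tau) + 2 \sin(4 \xi) \cos(8 \tau)$.
Transform back: $y(\xi,\tau) = e^{\tau}u(\xi,\tau)$.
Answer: $y(\xi, \tau) = e^{\tau} \sin(2 \tau) \sin(\xi) - 2 e^{\tau} \sin(2 \xi) \cos(4 \tau) + 2 e^{\tau} \sin(4 \xi) \cos(8 \tau)$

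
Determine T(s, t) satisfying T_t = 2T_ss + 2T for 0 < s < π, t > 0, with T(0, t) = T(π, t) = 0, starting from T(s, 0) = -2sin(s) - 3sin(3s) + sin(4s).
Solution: Substitute T = exp(2t)u, i.e. u = exp(-2t)T.
By the product rule, T_t = exp(2t)(u_t + 2u), T_ss = exp(2t)u_ss.
Substituting into the PDE and dividing by exp(2t): u_t + 2u = 2u_ss + 2u.
The lower-order terms cancel, leaving the standard heat equation u_t = 2u_ss.
Initial data for u: u(s,0) = T(s,0) = -2sin(s) - 3sin(3s) + sin(4s). The boundary conditions carry over: u(0,t) = u(π,t) = 0.
Solve for u:
  Using separation of variables u = X(s)G(t):
  Eigenfunctions: sin(ns), n = 1, 2, 3, ...
  General solution: u(s, t) = Σ c_n sin(ns) exp(-2n² t)
  Matching u(s,0) = -2sin(s) - 3sin(3s) + sin(4s) term by term: c_1=-2, c_3=-3, c_4=1.
Hence u(s,t) = -2exp(-2t)sin(s) - 3exp(-18t)sin(3s) + exp(-32t)sin(4s).
Transform back: T(s,t) = exp(2t)u(s,t).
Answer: T(s, t) = -2sin(s) - 3exp(-16t)sin(3s) + exp(-30t)sin(4s)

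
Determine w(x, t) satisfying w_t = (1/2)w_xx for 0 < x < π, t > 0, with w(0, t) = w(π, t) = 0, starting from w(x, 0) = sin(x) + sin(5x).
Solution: Using separation of variables w = X(x)T(t):
Eigenfunctions: sin(nx), n = 1, 2, 3, ...
General solution: w(x, t) = Σ c_n sin(nx) exp(-n² t/2)
Matching w(x,0) = sin(x) + sin(5x) term by term: c_1=1, c_5=1.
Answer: w(x, t) = exp(-t/2)sin(x) + exp(-25t/2)sin(5x)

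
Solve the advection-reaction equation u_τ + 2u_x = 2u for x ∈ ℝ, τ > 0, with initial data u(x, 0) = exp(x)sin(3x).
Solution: Substitute u = exp(x)w, i.e. w = exp(-x)u.
By the product rule, u_x = exp(x)(w_x + w), u_τ = exp(x)w_τ.
Substituting into the PDE and dividing by exp(x): w_τ + 2(w_x + w) = 2w.
The lower-order terms cancel, leaving the standard advection equation w_τ + 2w_x = 0.
Initial data for w: w(x,0) = exp(-x)u(x,0) = sin(3x).
Solve for w:
  By method of characteristics (waves move right with speed 2):
  Along characteristics x - 2τ = const, w is constant, so w(x,τ) = f(x - 2τ) with f = w(·, 0).
Hence w(x,τ) = sin(3x - 6τ).
Transform back: u(x,τ) = exp(x)w(x,τ).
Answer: u(x, τ) = exp(x)sin(3x - 6τ)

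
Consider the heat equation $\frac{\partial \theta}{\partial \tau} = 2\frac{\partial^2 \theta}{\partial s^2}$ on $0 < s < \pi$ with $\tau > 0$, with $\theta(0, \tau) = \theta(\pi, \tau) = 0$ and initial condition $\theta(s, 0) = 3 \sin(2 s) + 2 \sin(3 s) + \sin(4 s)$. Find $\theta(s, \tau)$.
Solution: Using separation of variables $\theta = X(s)G(\tau)$:
Eigenfunctions: $\sin(ns)$, $n = 1, 2, 3, \ldots$
General solution: $\theta(s, \tau) = \sum c_n \sin(ns) e^{-2n^2 \tau}$
Matching $\theta(s,0) = 3 \sin(2 s) + 2 \sin(3 s) + \sin(4 s)$ term by term: $c_2=3, c_3=2, c_4=1$.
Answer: $\theta(s, \tau) = 3 e^{-8 \tau} \sin(2 s) + 2 e^{-18 \tau} \sin(3 s) + e^{-32 \tau} \sin(4 s)$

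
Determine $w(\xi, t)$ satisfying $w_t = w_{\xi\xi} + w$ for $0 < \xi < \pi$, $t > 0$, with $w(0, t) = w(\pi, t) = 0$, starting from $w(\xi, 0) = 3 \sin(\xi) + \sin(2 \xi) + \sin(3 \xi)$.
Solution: Substitute $w = e^{t}u$.
Then $w_t = e^{t}(u_t + u)$, $w_{\xi\xi} = e^{t}u_{\xi\xi}$; substituting and dividing by $e^{t}$, the lower-order terms cancel: $u_t = u_{\xi\xi}$ (standard heat equation).
Data for $u$: $u(\xi,0) = w(\xi,0) = 3 \sin(\xi) + \sin(2 \xi) + \sin(3 \xi)$. The boundary conditions carry over: $u(0,t) = u(\pi,t) = 0$.
Separating variables: $u = \sum c_n e^{-n^2t} \sin(n\xi)$. From $u(\xi,0) = 3 \sin(\xi) + \sin(2 \xi) + \sin(3 \xi)$: $c_1=3, c_2=1, c_3=1$.
So $u(\xi,t) = 3 e^{-t} \sin(\xi) + e^{-4 t} \sin(2 \xi) + e^{-9 t} \sin(3 \xi)$, and $w(\xi,t) = e^{t}u(\xi,t)$.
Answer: $w(\xi, t) = 3 \sin(\xi) + e^{-3 t} \sin(2 \xi) + e^{-8 t} \sin(3 \xi)$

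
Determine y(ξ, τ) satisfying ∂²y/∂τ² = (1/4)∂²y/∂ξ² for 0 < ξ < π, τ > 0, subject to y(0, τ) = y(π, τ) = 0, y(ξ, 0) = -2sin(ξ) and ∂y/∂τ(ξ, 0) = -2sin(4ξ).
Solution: Using separation of variables y = X(ξ)T(τ):
Eigenfunctions: sin(nξ), n = 1, 2, 3, ...
General solution: y(ξ, τ) = Σ [A_n cos(n τ/2) + B_n sin(n τ/2)] sin(nξ)
From y(ξ,0) = -2sin(ξ): A_1=-2. From y_τ(ξ,0) = -2sin(4ξ), using y_τ(ξ,0) = Σ ω_n B_n sin(nξ) with ω_n = n/2: B_4 = (-2)/2 = -1.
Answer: y(ξ, τ) = -2sin(ξ)cos(τ/2) - sin(4ξ)sin(2τ)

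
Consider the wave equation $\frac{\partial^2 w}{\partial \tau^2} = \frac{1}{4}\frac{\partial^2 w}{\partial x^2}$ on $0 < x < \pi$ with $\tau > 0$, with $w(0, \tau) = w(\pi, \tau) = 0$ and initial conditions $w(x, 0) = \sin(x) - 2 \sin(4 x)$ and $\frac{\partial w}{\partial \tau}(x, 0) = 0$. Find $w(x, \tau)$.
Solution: Separating variables: $w = \sum [A_n \cos(\omega_n \tau) + B_n \sin(\omega_n \tau)] \sin(nx)$, $\omega_n = n/2$. From ICs: $A_1=1, A_4=-2$.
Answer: $w(x, \tau) = \sin(x) \cos(\tau/2) - 2 \sin(4 x) \cos(2 \tau)$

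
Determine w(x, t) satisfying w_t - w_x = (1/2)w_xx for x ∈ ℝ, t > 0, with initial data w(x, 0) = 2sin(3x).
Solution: Change to a moving frame: let η = x + t, σ = t and write w(x,t) = u(η,σ).
By the chain rule w_t = u_σ + u_η, w_x = u_η, w_xx = u_ηη.
Then w_t - w_x = u_σ: the advection term cancels and the PDE becomes the heat equation u_σ = (1/2)u_ηη on η ∈ ℝ.
Initial data: u(η,0) = w(η,0) = 2sin(3η).
On η ∈ ℝ each mode satisfies (sin(nη))″ = -n² sin(nη), so exp(-n²σ/2) sin(nη) solves the heat equation; by superposition u(η,σ) = Σ c_n exp(-n²σ/2) sin(nη).
Reading off the coefficients: c_3=2, so u(η,σ) = 2exp(-9σ/2)sin(3η).
Substituting back η = x + t, σ = t: w(x,t) = u(x + t, t).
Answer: w(x, t) = 2exp(-9t/2)sin(3t + 3x)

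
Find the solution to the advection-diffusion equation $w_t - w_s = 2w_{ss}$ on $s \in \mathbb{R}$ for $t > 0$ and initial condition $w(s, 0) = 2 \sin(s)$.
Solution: Moving frame: $\eta = s + t$, $\sigma = t$, $w = u(\eta,\sigma)$, so $w_t = u_{\sigma} + u_{\eta}$ and $w_{ss} = u_{\eta\eta}$.
Hence $w_t - w_s = u_{\sigma}$ and the PDE becomes the heat equation $u_{\sigma} = 2u_{\eta\eta}$ on $\eta \in \mathbb{R}$.
Initial data: $u(\eta,0) = w(\eta,0) = 2 \sin(\eta)$. Each mode $\sin(n\eta)$ decays as $e^{-2n^2\sigma}$ on $\mathbb{R}$, so $u(\eta,\sigma) = \sum c_n e^{-2n^2\sigma} \sin(n\eta)$ with $c_1=2$: $u(\eta,\sigma) = 2 e^{-2 \sigma} \sin(\eta)$.
Substituting back: $w(s,t) = u(s + t, t)$.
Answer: $w(s, t) = 2 e^{-2 t} \sin(s + t)$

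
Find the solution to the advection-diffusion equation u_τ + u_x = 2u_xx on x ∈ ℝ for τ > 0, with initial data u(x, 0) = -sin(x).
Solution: Change to a moving frame: let η = x - τ, σ = τ and write u(x,τ) = w(η,σ).
By the chain rule u_τ = w_σ - w_η, u_x = w_η, u_xx = w_ηη.
Then u_τ + u_x = w_σ: the advection term cancels and the PDE becomes the heat equation w_σ = 2w_ηη on η ∈ ℝ.
Initial data: w(η,0) = u(η,0) = -sin(η).
On η ∈ ℝ each mode satisfies (sin(nη))″ = -n² sin(nη), so exp(-2n²σ) sin(nη) solves the heat equation; by superposition w(η,σ) = Σ c_n exp(-2n²σ) sin(nη).
Reading off the coefficients: c_1=-1, so w(η,σ) = -exp(-2σ)sin(η).
Substituting back η = x - τ, σ = τ: u(x,τ) = w(x - τ, τ).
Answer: u(x, τ) = -exp(-2τ)sin(x - τ)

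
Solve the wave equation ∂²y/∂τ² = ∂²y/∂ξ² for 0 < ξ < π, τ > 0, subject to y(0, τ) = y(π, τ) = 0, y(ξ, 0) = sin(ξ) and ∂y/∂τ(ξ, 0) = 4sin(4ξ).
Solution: Separating variables: y = Σ [A_n cos(ω_n τ) + B_n sin(ω_n τ)] sin(nξ), ω_n = n. From ICs (B_n = velocity coefficient / ω_n): A_1=1, B_4=1.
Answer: y(ξ, τ) = sin(ξ)cos(τ) + sin(4ξ)sin(4τ)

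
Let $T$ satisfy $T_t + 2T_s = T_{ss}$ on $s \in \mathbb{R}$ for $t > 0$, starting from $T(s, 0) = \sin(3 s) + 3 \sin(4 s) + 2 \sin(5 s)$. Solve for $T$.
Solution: Change to a moving frame: let $\eta = s - 2t$, $\sigma = t$ and write $T(s,t) = u(\eta,\sigma)$.
By the chain rule $T_t = u_{\sigma} - 2u_{\eta}$, $T_s = u_{\eta}$, $T_{ss} = u_{\eta\eta}$.
Then $T_t + 2T_s = u_{\sigma}$: the advection term cancels and the PDE becomes the heat equation $u_{\sigma} = u_{\eta\eta}$ on $\eta \in \mathbb{R}$.
Initial data: $u(\eta,0) = T(\eta,0) = \sin(3 \eta) + 3 \sin(4 \eta) + 2 \sin(5 \eta)$.
On $\eta \in \mathbb{R}$ each mode satisfies $(\sin(n\eta))'' = -n^2 \sin(n\eta)$, so $e^{-n^2\sigma} \sin(n\eta)$ solves the heat equation; by superposition $u(\eta,\sigma) = \sum c_n e^{-n^2\sigma} \sin(n\eta)$.
Reading off the coefficients: $c_3=1, c_4=3, c_5=2$, so $u(\eta,\sigma) = e^{-9 \sigma} \sin(3 \eta) + 3 e^{-16 \sigma} \sin(4 \eta) + 2 e^{-25 \sigma} \sin(5 \eta)$.
Substituting back $\eta = s - 2t$, $\sigma = t$: $T(s,t) = u(s - 2t, t)$.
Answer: $T(s, t) = e^{-9 t} \sin(3 s - 6 t) + 3 e^{-16 t} \sin(4 s - 8 t) + 2 e^{-25 t} \sin(5 s - 10 t)$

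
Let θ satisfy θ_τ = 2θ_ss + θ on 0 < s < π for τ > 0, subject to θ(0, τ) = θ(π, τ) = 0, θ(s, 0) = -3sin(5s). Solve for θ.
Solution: Substitute θ = exp(τ)u.
Then θ_τ = exp(τ)(u_τ + u), θ_ss = exp(τ)u_ss; substituting and dividing by exp(τ), the lower-order terms cancel: u_τ = 2u_ss (standard heat equation).
Data for u: u(s,0) = θ(s,0) = -3sin(5s). The boundary conditions carry over: u(0,τ) = u(π,τ) = 0.
Separating variables: u = Σ c_n exp(-2n²τ) sin(ns). From u(s,0) = -3sin(5s): c_5=-3.
So u(s,τ) = -3exp(-50τ)sin(5s), and θ(s,τ) = exp(τ)u(s,τ).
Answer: θ(s, τ) = -3exp(-49τ)sin(5s)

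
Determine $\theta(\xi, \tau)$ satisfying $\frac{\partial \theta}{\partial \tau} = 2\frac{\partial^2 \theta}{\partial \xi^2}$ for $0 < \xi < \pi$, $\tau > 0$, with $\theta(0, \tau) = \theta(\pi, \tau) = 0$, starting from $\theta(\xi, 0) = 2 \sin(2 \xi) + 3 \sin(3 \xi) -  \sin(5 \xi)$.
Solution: Separating variables: $\theta = \sum c_n e^{-2n^2\tau} \sin(n\xi)$. From $\theta(\xi,0) = 2 \sin(2 \xi) + 3 \sin(3 \xi) - \sin(5 \xi)$: $c_2=2, c_3=3, c_5=-1$.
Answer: $\theta(\xi, \tau) = 2 e^{-8 \tau} \sin(2 \xi) + 3 e^{-18 \tau} \sin(3 \xi) -  e^{-50 \tau} \sin(5 \xi)$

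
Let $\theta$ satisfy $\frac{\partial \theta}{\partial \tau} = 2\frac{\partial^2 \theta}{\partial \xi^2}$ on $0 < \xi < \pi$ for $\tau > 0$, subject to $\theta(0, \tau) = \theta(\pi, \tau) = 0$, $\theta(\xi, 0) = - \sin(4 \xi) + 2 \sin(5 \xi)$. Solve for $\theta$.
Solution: Using separation of variables $\theta = X(\xi)G(\tau)$:
Eigenfunctions: $\sin(n\xi)$, $n = 1, 2, 3, \ldots$
General solution: $\theta(\xi, \tau) = \sum c_n \sin(n\xi) e^{-2n^2 \tau}$
Matching $\theta(\xi,0) = - \sin(4 \xi) + 2 \sin(5 \xi)$ term by term: $c_4=-1, c_5=2$.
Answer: $\theta(\xi, \tau) = - e^{-32 \tau} \sin(4 \xi) + 2 e^{-50 \tau} \sin(5 \xi)$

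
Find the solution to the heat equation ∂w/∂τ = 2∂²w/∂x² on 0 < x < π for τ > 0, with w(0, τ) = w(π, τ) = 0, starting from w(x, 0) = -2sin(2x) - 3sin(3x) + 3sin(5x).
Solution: Separating variables: w = Σ c_n exp(-2n²τ) sin(nx). From w(x,0) = -2sin(2x) - 3sin(3x) + 3sin(5x): c_2=-2, c_3=-3, c_5=3.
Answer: w(x, τ) = -2exp(-8τ)sin(2x) - 3exp(-18τ)sin(3x) + 3exp(-50τ)sin(5x)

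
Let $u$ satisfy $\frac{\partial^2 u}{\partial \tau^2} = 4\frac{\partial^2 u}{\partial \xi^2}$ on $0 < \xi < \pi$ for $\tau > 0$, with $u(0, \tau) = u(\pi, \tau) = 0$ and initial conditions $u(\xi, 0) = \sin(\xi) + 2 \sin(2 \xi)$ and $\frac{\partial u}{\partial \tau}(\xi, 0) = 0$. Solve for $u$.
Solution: Using separation of variables $u = X(\xi)T(\tau)$:
Eigenfunctions: $\sin(n\xi)$, $n = 1, 2, 3, \ldots$
General solution: $u(\xi, \tau) = \sum [A_n \cos(2n \tau) + B_n \sin(2n \tau)] \sin(n\xi)$
From $u(\xi,0) = \sin(\xi) + 2 \sin(2 \xi)$: $A_1=1, A_2=2$. From $u_{\tau}(\xi,0) = 0$: all $B_n = 0$.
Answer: $u(\xi, \tau) = \sin(\xi) \cos(2 \tau) + 2 \sin(2 \xi) \cos(4 \tau)$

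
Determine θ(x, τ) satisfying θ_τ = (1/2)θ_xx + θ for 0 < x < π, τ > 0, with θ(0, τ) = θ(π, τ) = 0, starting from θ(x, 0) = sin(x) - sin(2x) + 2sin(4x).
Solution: Substitute θ = exp(τ)u.
Then θ_τ = exp(τ)(u_τ + u), θ_xx = exp(τ)u_xx; substituting and dividing by exp(τ), the lower-order terms cancel: u_τ = (1/2)u_xx (standard heat equation).
Data for u: u(x,0) = θ(x,0) = sin(x) - sin(2x) + 2sin(4x). The boundary conditions carry over: u(0,τ) = u(π,τ) = 0.
Separating variables: u = Σ c_n exp(-n²τ/2) sin(nx). From u(x,0) = sin(x) - sin(2x) + 2sin(4x): c_1=1, c_2=-1, c_4=2.
So u(x,τ) = -exp(-2τ)sin(2x) + 2exp(-8τ)sin(4x) + exp(-τ/2)sin(x), and θ(x,τ) = exp(τ)u(x,τ).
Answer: θ(x, τ) = exp(τ/2)sin(x) - exp(-τ)sin(2x) + 2exp(-7τ)sin(4x)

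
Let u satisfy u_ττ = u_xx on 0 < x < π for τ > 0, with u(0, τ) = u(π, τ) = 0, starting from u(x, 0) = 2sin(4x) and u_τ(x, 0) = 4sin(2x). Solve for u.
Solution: Separating variables: u = Σ [A_n cos(ω_n τ) + B_n sin(ω_n τ)] sin(nx), ω_n = n. From ICs (B_n = velocity coefficient / ω_n): A_4=2, B_2=2.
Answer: u(x, τ) = 2sin(2x)sin(2τ) + 2sin(4x)cos(4τ)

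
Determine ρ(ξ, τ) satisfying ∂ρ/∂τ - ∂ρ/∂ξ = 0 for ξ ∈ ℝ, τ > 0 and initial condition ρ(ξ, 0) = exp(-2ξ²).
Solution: By method of characteristics (waves move left with speed 1):
Along characteristics ξ + τ = const, ρ is constant, so ρ(ξ,τ) = f(ξ + τ) with f = ρ(·, 0).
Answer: ρ(ξ, τ) = exp(-2(ξ + τ)²)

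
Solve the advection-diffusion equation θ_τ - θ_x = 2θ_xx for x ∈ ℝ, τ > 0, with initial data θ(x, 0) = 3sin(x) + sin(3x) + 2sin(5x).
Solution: Change to a moving frame: let η = x + τ, σ = τ and write θ(x,τ) = u(η,σ).
By the chain rule θ_τ = u_σ + u_η, θ_x = u_η, θ_xx = u_ηη.
Then θ_τ - θ_x = u_σ: the advection term cancels and the PDE becomes the heat equation u_σ = 2u_ηη on η ∈ ℝ.
Initial data: u(η,0) = θ(η,0) = 3sin(η) + sin(3η) + 2sin(5η).
On η ∈ ℝ each mode satisfies (sin(nη))″ = -n² sin(nη), so exp(-2n²σ) sin(nη) solves the heat equation; by superposition u(η,σ) = Σ c_n exp(-2n²σ) sin(nη).
Reading off the coefficients: c_1=3, c_3=1, c_5=2, so u(η,σ) = 3exp(-2σ)sin(η) + exp(-18σ)sin(3η) + 2exp(-50σ)sin(5η).
Substituting back η = x + τ, σ = τ: θ(x,τ) = u(x + τ, τ).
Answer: θ(x, τ) = 3exp(-2τ)sin(x + τ) + exp(-18τ)sin(3x + 3τ) + 2exp(-50τ)sin(5x + 5τ)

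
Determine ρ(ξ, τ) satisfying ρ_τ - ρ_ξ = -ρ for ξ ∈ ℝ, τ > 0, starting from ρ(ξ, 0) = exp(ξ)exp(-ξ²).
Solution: Substitute ρ = exp(ξ)u, i.e. u = exp(-ξ)ρ.
By the product rule, ρ_ξ = exp(ξ)(u_ξ + u), ρ_τ = exp(ξ)u_τ.
Substituting into the PDE and dividing by exp(ξ): u_τ - (u_ξ + u) = -u.
The lower-order terms cancel, leaving the standard advection equation u_τ - u_ξ = 0.
Initial data for u: u(ξ,0) = exp(-ξ)ρ(ξ,0) = exp(-ξ²).
Solve for u:
  By method of characteristics (waves move left with speed 1):
  Along characteristics ξ + τ = const, u is constant, so u(ξ,τ) = f(ξ + τ) with f = u(·, 0).
Hence u(ξ,τ) = exp(-(ξ + τ)²).
Transform back: ρ(ξ,τ) = exp(ξ)u(ξ,τ).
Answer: ρ(ξ, τ) = exp(ξ)exp(-(ξ + τ)²)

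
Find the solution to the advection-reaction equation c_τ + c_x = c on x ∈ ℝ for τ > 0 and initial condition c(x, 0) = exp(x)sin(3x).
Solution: Substitute c = exp(x)u, i.e. u = exp(-x)c.
By the product rule, c_x = exp(x)(u_x + u), c_τ = exp(x)u_τ.
Substituting into the PDE and dividing by exp(x): u_τ + (u_x + u) = u.
The lower-order terms cancel, leaving the standard advection equation u_τ + u_x = 0.
Initial data for u: u(x,0) = exp(-x)c(x,0) = sin(3x).
Solve for u:
  By method of characteristics (waves move right with speed 1):
  Along characteristics x - τ = const, u is constant, so u(x,τ) = f(x - τ) with f = u(·, 0).
Hence u(x,τ) = sin(3x - 3τ).
Transform back: c(x,τ) = exp(x)u(x,τ).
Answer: c(x, τ) = exp(x)sin(3x - 3τ)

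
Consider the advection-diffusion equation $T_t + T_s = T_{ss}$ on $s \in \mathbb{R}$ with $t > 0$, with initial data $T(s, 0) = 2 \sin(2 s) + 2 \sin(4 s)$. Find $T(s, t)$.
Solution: Moving frame: $\eta = s - t$, $\sigma = t$, $T = u(\eta,\sigma)$, so $T_t = u_{\sigma} - u_{\eta}$ and $T_{ss} = u_{\eta\eta}$.
Hence $T_t + T_s = u_{\sigma}$ and the PDE becomes the heat equation $u_{\sigma} = u_{\eta\eta}$ on $\eta \in \mathbb{R}$.
Initial data: $u(\eta,0) = T(\eta,0) = 2 \sin(2 \eta) + 2 \sin(4 \eta)$. Each mode $\sin(n\eta)$ decays as $e^{-n^2\sigma}$ on $\mathbb{R}$, so $u(\eta,\sigma) = \sum c_n e^{-n^2\sigma} \sin(n\eta)$ with $c_2=2, c_4=2$: $u(\eta,\sigma) = 2 e^{-4 \sigma} \sin(2 \eta) + 2 e^{-16 \sigma} \sin(4 \eta)$.
Substituting back: $T(s,t) = u(s - t, t)$.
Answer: $T(s, t) = 2 e^{-4 t} \sin(2 s - 2 t) + 2 e^{-16 t} \sin(4 s - 4 t)$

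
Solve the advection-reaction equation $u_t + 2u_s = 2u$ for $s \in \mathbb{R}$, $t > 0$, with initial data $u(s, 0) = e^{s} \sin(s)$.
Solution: Substitute $u = e^{s}w$.
Then $u_s = e^{s}(w_s + w)$, $u_t = e^{s}w_t$; substituting and dividing by $e^{s}$, the lower-order terms cancel: $w_t + 2w_s = 0$ (standard advection equation).
Data for $w$: $w(s,0) = e^{-s}u(s,0) = \sin(s)$.
By characteristics ($ds/dt = 2$), $w(s,t) = f(s - 2t)$ with $f = w( \cdot , 0)$.
So $w(s,t) = \sin(s - 2 t)$, and $u(s,t) = e^{s}w(s,t)$.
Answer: $u(s, t) = e^{s} \sin(s - 2 t)$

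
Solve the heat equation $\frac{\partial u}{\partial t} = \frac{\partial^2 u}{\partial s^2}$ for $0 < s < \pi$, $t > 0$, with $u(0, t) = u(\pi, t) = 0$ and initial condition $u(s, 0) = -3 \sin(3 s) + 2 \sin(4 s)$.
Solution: Separating variables: $u = \sum c_n e^{-n^2t} \sin(ns)$. From $u(s,0) = -3 \sin(3 s) + 2 \sin(4 s)$: $c_3=-3, c_4=2$.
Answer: $u(s, t) = -3 e^{-9 t} \sin(3 s) + 2 e^{-16 t} \sin(4 s)$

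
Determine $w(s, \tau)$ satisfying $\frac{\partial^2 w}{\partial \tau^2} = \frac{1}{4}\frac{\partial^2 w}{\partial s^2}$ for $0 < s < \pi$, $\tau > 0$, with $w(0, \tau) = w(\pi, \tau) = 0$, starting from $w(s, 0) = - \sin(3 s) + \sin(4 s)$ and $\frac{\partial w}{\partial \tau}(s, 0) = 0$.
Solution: Using separation of variables $w = X(s)T(\tau)$:
Eigenfunctions: $\sin(ns)$, $n = 1, 2, 3, \ldots$
General solution: $w(s, \tau) = \sum [A_n \cos(n \tau/2) + B_n \sin(n \tau/2)] \sin(ns)$
From $w(s,0) = - \sin(3 s) + \sin(4 s)$: $A_3=-1, A_4=1$. From $w_{\tau}(s,0) = 0$: all $B_n = 0$.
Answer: $w(s, \tau) = - \sin(3 s) \cos(3 \tau/2) + \sin(4 s) \cos(2 \tau)$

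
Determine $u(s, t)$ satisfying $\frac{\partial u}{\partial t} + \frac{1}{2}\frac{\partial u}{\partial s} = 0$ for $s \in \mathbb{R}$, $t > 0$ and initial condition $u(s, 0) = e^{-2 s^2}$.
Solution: By method of characteristics (waves move right with speed 1/2):
Along characteristics $s - \frac{1}{2}t =$ const, $u$ is constant, so $u(s,t) = f(s - \frac{1}{2}t)$ with $f = u( \cdot , 0)$.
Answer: $u(s, t) = e^{-2 (s - t/2)^2}$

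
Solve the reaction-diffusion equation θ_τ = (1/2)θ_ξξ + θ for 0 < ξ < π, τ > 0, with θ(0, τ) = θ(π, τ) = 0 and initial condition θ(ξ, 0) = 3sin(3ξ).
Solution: Substitute θ = exp(τ)u.
Then θ_τ = exp(τ)(u_τ + u), θ_ξξ = exp(τ)u_ξξ; substituting and dividing by exp(τ), the lower-order terms cancel: u_τ = (1/2)u_ξξ (standard heat equation).
Data for u: u(ξ,0) = θ(ξ,0) = 3sin(3ξ). The boundary conditions carry over: u(0,τ) = u(π,τ) = 0.
Separating variables: u = Σ c_n exp(-n²τ/2) sin(nξ). From u(ξ,0) = 3sin(3ξ): c_3=3.
So u(ξ,τ) = 3exp(-9τ/2)sin(3ξ), and θ(ξ,τ) = exp(τ)u(ξ,τ).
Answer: θ(ξ, τ) = 3exp(-7τ/2)sin(3ξ)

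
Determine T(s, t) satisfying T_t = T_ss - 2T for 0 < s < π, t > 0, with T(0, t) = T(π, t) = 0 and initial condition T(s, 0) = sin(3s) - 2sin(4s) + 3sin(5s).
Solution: Substitute T = exp(-2t)u.
Then T_t = exp(-2t)(u_t - 2u), T_ss = exp(-2t)u_ss; substituting and dividing by exp(-2t), the lower-order terms cancel: u_t = u_ss (standard heat equation).
Data for u: u(s,0) = T(s,0) = sin(3s) - 2sin(4s) + 3sin(5s). The boundary conditions carry over: u(0,t) = u(π,t) = 0.
Separating variables: u = Σ c_n exp(-n²t) sin(ns). From u(s,0) = sin(3s) - 2sin(4s) + 3sin(5s): c_3=1, c_4=-2, c_5=3.
So u(s,t) = exp(-9t)sin(3s) - 2exp(-16t)sin(4s) + 3exp(-25t)sin(5s), and T(s,t) = exp(-2t)u(s,t).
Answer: T(s, t) = exp(-11t)sin(3s) - 2exp(-18t)sin(4s) + 3exp(-27t)sin(5s)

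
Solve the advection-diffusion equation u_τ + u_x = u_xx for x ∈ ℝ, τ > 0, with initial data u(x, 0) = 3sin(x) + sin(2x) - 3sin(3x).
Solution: Change to a moving frame: let η = x - τ, σ = τ and write u(x,τ) = w(η,σ).
By the chain rule u_τ = w_σ - w_η, u_x = w_η, u_xx = w_ηη.
Then u_τ + u_x = w_σ: the advection term cancels and the PDE becomes the heat equation w_σ = w_ηη on η ∈ ℝ.
Initial data: w(η,0) = u(η,0) = 3sin(η) + sin(2η) - 3sin(3η).
On η ∈ ℝ each mode satisfies (sin(nη))″ = -n² sin(nη), so exp(-n²σ) sin(nη) solves the heat equation; by superposition w(η,σ) = Σ c_n exp(-n²σ) sin(nη).
Reading off the coefficients: c_1=3, c_2=1, c_3=-3, so w(η,σ) = 3exp(-σ)sin(η) + exp(-4σ)sin(2η) - 3exp(-9σ)sin(3η).
Substituting back η = x - τ, σ = τ: u(x,τ) = w(x - τ, τ).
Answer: u(x, τ) = 3exp(-τ)sin(x - τ) + exp(-4τ)sin(2x - 2τ) - 3exp(-9τ)sin(3x - 3τ)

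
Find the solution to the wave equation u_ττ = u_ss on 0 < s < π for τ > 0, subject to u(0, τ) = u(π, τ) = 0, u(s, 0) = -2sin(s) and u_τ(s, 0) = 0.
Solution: Using separation of variables u = X(s)T(τ):
Eigenfunctions: sin(ns), n = 1, 2, 3, ...
General solution: u(s, τ) = Σ [A_n cos(n τ) + B_n sin(n τ)] sin(ns)
From u(s,0) = -2sin(s): A_1=-2. From u_τ(s,0) = 0: all B_n = 0.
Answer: u(s, τ) = -2sin(s)cos(τ)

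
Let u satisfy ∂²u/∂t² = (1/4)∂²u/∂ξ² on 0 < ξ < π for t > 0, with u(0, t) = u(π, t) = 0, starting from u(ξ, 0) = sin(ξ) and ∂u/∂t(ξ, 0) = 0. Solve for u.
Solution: Using separation of variables u = X(ξ)T(t):
Eigenfunctions: sin(nξ), n = 1, 2, 3, ...
General solution: u(ξ, t) = Σ [A_n cos(n t/2) + B_n sin(n t/2)] sin(nξ)
From u(ξ,0) = sin(ξ): A_1=1. From u_t(ξ,0) = 0: all B_n = 0.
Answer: u(ξ, t) = sin(ξ)cos(t/2)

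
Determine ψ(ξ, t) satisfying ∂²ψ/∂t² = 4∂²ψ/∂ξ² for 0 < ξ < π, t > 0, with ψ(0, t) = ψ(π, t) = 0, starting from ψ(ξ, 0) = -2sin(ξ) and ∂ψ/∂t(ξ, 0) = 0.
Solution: Using separation of variables ψ = X(ξ)T(t):
Eigenfunctions: sin(nξ), n = 1, 2, 3, ...
General solution: ψ(ξ, t) = Σ [A_n cos(2n t) + B_n sin(2n t)] sin(nξ)
From ψ(ξ,0) = -2sin(ξ): A_1=-2. From ψ_t(ξ,0) = 0: all B_n = 0.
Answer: ψ(ξ, t) = -2sin(ξ)cos(2t)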